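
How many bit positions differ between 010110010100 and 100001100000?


XOR: 110111110100
Count of 1s: 8

8


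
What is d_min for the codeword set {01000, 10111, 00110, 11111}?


Comparing all pairs, minimum distance: 1
Can detect 0 errors, correct 0 errors

1


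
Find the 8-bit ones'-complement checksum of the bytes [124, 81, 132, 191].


Sum = 528 mod 256 = 16
Complement = 239

239


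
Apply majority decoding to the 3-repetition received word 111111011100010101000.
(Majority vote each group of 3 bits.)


Groups: 111, 111, 011, 100, 010, 101, 000
Majority votes: 1110010

1110010


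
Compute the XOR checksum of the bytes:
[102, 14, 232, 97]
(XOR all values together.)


XOR chain: 102 ^ 14 ^ 232 ^ 97 = 225

225


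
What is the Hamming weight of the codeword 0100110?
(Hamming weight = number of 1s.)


Counting 1s in 0100110

3


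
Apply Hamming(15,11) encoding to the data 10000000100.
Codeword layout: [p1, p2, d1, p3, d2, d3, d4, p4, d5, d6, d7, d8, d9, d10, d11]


Parity bits: p1=0, p2=1, p3=1, p4=1

011100010000100


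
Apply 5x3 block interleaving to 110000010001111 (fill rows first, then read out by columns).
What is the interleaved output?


Matrix:
  110
  000
  010
  001
  111
Read columns: 100011010100011

100011010100011


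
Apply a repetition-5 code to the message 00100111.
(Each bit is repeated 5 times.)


Each bit -> 5 copies

0000000000111110000000000111111111111111


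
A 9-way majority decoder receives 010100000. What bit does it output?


Ones: 2 out of 9
Threshold: 5

0 (2/9 voted 1)


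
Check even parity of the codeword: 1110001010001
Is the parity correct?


Number of 1s: 6

Yes, parity is correct (6 ones)


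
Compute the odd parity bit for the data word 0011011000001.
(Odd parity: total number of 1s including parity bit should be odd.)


Number of 1s in data: 5
Parity bit: 0

0


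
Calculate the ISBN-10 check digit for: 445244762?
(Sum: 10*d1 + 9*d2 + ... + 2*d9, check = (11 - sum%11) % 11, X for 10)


Weighted sum: 224
224 mod 11 = 4

Check digit: 7


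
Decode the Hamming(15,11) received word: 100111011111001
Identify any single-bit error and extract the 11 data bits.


Syndrome = 5: error at position 5

Data: 00101111001 (corrected bit 5)


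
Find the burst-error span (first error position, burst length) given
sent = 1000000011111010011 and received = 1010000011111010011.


XOR: 0010000000000000000

Burst at position 2, length 1


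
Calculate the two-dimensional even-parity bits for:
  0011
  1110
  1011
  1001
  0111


Row parities: 01101
Column parities: 1000

Row P: 01101, Col P: 1000, Corner: 1


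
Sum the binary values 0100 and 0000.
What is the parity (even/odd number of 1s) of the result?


0100 = 4
0000 = 0
Sum = 4 = 100
1s count = 1

odd parity (1 ones in 100)


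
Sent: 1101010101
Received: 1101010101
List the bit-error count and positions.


XOR: 0000000000

0 errors (received matches sent)


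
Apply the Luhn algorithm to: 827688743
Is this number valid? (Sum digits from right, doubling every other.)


Luhn sum = 55
55 mod 10 = 5

Invalid (Luhn sum mod 10 = 5)


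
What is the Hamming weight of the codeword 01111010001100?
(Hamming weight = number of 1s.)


Counting 1s in 01111010001100

7


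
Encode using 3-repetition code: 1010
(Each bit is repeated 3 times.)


Each bit -> 3 copies

111000111000


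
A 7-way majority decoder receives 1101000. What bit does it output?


Ones: 3 out of 7
Threshold: 4

0 (3/7 voted 1)


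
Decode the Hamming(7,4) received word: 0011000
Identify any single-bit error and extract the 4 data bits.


Syndrome = 7: error at position 7

Data: 1001 (corrected bit 7)


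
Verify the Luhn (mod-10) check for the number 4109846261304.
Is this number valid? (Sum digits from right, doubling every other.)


Luhn sum = 56
56 mod 10 = 6

Invalid (Luhn sum mod 10 = 6)


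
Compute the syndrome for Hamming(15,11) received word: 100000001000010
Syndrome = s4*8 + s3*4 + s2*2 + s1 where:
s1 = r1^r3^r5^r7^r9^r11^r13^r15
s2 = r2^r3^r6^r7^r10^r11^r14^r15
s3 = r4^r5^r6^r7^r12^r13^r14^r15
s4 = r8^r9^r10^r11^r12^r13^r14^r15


s1=0, s2=1, s3=1, s4=0

Syndrome = 6 (error at position 6)


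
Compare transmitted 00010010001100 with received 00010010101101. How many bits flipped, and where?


XOR: 00000000100001

2 error(s) at position(s): 8, 13


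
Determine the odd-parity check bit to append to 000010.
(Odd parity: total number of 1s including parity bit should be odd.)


Number of 1s in data: 1
Parity bit: 0

0


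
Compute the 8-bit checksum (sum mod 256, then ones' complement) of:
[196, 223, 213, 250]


Sum = 882 mod 256 = 114
Complement = 141

141


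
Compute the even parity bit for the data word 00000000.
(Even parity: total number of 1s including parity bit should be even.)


Number of 1s in data: 0
Parity bit: 0

0


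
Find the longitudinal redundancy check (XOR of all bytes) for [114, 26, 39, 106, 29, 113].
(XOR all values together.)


XOR chain: 114 ^ 26 ^ 39 ^ 106 ^ 29 ^ 113 = 73

73


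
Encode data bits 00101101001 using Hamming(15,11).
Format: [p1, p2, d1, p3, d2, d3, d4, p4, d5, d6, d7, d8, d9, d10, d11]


Parity bits: p1=0, p2=1, p3=1, p4=0

010101001101001


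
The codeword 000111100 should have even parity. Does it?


Number of 1s: 4

Yes, parity is correct (4 ones)


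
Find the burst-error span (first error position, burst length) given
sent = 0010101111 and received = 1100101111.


XOR: 1110000000

Burst at position 0, length 3


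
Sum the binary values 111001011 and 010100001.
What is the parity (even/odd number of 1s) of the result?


111001011 = 459
010100001 = 161
Sum = 620 = 1001101100
1s count = 5

odd parity (5 ones in 1001101100)


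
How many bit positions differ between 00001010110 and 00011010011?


XOR: 00010000101
Count of 1s: 3

3


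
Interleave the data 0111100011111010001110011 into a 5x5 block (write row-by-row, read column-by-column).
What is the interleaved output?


Matrix:
  01111
  00011
  11101
  00011
  10011
Read columns: 0010110100101001101111111

0010110100101001101111111


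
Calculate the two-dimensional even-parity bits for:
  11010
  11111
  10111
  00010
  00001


Row parities: 11011
Column parities: 10001

Row P: 11011, Col P: 10001, Corner: 0


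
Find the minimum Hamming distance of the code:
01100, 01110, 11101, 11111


Comparing all pairs, minimum distance: 1
Can detect 0 errors, correct 0 errors

1


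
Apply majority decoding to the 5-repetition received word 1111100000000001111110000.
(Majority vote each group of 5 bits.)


Groups: 11111, 00000, 00000, 11111, 10000
Majority votes: 10010

10010


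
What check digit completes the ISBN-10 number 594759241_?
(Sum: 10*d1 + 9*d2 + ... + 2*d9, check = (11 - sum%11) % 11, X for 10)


Weighted sum: 309
309 mod 11 = 1

Check digit: X


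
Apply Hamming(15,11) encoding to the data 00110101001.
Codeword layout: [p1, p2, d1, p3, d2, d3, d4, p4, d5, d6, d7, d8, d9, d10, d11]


Parity bits: p1=0, p2=0, p3=0, p4=1

000001110101001


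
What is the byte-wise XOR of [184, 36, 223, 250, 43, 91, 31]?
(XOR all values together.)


XOR chain: 184 ^ 36 ^ 223 ^ 250 ^ 43 ^ 91 ^ 31 = 214

214


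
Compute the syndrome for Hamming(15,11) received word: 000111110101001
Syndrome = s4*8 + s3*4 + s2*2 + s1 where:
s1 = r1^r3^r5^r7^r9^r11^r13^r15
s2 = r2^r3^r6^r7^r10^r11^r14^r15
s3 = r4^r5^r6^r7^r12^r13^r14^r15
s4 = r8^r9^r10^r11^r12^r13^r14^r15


s1=1, s2=0, s3=0, s4=0

Syndrome = 1 (error at position 1)


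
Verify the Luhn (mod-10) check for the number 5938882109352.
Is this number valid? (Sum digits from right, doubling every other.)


Luhn sum = 58
58 mod 10 = 8

Invalid (Luhn sum mod 10 = 8)


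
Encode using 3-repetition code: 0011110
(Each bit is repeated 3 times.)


Each bit -> 3 copies

000000111111111111000


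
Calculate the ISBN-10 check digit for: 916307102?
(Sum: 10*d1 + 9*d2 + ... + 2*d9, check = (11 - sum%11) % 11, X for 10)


Weighted sum: 211
211 mod 11 = 2

Check digit: 9


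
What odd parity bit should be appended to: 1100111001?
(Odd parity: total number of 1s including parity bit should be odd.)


Number of 1s in data: 6
Parity bit: 1

1


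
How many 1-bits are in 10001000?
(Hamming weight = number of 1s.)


Counting 1s in 10001000

2


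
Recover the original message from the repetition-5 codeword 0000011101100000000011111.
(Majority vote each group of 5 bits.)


Groups: 00000, 11101, 10000, 00000, 11111
Majority votes: 01001

01001


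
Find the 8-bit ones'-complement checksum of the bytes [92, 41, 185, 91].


Sum = 409 mod 256 = 153
Complement = 102

102


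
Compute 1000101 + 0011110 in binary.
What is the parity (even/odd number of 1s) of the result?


1000101 = 69
0011110 = 30
Sum = 99 = 1100011
1s count = 4

even parity (4 ones in 1100011)


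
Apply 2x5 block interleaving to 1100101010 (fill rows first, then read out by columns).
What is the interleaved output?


Matrix:
  11001
  01010
Read columns: 1011000110

1011000110


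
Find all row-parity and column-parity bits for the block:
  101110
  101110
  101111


Row parities: 001
Column parities: 101111

Row P: 001, Col P: 101111, Corner: 1


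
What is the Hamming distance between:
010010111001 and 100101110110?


XOR: 110111001111
Count of 1s: 9

9


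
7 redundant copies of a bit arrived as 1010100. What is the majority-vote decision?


Ones: 3 out of 7
Threshold: 4

0 (3/7 voted 1)


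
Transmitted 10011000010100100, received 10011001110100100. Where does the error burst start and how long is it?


XOR: 00000001100000000

Burst at position 7, length 2


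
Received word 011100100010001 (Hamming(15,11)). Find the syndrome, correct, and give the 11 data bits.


Syndrome = 6: error at position 6

Data: 10110010001 (corrected bit 6)


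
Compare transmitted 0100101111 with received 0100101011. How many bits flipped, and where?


XOR: 0000000100

1 error(s) at position(s): 7


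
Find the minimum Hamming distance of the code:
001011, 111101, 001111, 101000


Comparing all pairs, minimum distance: 1
Can detect 0 errors, correct 0 errors

1


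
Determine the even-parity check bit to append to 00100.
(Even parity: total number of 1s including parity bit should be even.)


Number of 1s in data: 1
Parity bit: 1

1


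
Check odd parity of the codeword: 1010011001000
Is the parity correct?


Number of 1s: 5

Yes, parity is correct (5 ones)


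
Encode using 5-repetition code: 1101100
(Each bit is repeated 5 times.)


Each bit -> 5 copies

11111111110000011111111110000000000


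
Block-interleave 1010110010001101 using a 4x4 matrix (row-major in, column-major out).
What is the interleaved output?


Matrix:
  1010
  1100
  1000
  1101
Read columns: 1111010110000001

1111010110000001


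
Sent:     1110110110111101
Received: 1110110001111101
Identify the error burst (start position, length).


XOR: 0000000111000000

Burst at position 7, length 3


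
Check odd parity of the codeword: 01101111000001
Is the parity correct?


Number of 1s: 7

Yes, parity is correct (7 ones)


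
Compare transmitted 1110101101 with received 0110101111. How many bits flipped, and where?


XOR: 1000000010

2 error(s) at position(s): 0, 8


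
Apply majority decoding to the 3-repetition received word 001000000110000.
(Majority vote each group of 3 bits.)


Groups: 001, 000, 000, 110, 000
Majority votes: 00010

00010


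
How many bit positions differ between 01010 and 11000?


XOR: 10010
Count of 1s: 2

2


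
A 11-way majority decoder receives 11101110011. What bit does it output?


Ones: 8 out of 11
Threshold: 6

1 (8/11 voted 1)


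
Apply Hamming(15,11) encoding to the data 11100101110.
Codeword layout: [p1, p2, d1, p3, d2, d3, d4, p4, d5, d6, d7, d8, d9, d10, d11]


Parity bits: p1=1, p2=0, p3=1, p4=0

101111000101110


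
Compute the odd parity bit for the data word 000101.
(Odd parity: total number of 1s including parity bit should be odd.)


Number of 1s in data: 2
Parity bit: 1

1


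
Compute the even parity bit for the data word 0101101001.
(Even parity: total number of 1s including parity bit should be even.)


Number of 1s in data: 5
Parity bit: 1

1


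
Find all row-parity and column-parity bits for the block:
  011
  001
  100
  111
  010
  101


Row parities: 011110
Column parities: 110

Row P: 011110, Col P: 110, Corner: 0


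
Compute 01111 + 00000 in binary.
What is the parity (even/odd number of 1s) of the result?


01111 = 15
00000 = 0
Sum = 15 = 1111
1s count = 4

even parity (4 ones in 1111)


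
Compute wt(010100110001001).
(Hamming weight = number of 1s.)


Counting 1s in 010100110001001

6


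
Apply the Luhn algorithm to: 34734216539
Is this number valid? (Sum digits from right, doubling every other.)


Luhn sum = 56
56 mod 10 = 6

Invalid (Luhn sum mod 10 = 6)


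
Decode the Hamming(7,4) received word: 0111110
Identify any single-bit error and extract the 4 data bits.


Syndrome = 6: error at position 6

Data: 1100 (corrected bit 6)


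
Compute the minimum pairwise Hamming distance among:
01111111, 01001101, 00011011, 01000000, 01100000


Comparing all pairs, minimum distance: 1
Can detect 0 errors, correct 0 errors

1


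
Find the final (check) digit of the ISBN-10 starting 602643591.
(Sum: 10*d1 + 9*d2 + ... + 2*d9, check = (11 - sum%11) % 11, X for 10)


Weighted sum: 206
206 mod 11 = 8

Check digit: 3


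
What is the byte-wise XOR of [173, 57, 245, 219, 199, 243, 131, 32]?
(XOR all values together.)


XOR chain: 173 ^ 57 ^ 245 ^ 219 ^ 199 ^ 243 ^ 131 ^ 32 = 45

45


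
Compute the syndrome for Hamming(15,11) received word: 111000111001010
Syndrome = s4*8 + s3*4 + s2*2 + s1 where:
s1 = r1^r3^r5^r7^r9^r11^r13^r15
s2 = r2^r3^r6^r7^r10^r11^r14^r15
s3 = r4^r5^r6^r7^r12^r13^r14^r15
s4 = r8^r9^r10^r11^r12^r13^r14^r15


s1=0, s2=0, s3=1, s4=0

Syndrome = 4 (error at position 4)


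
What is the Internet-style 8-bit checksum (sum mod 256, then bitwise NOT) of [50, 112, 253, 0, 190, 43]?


Sum = 648 mod 256 = 136
Complement = 119

119


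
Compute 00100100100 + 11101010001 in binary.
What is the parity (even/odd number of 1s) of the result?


00100100100 = 292
11101010001 = 1873
Sum = 2165 = 100001110101
1s count = 6

even parity (6 ones in 100001110101)


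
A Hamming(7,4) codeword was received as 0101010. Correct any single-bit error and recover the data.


Syndrome = 0: no error detected

Data: 0010 (no errors)


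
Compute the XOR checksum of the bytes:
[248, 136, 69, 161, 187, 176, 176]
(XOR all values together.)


XOR chain: 248 ^ 136 ^ 69 ^ 161 ^ 187 ^ 176 ^ 176 = 47

47


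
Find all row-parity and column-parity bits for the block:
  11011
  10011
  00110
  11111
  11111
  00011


Row parities: 010110
Column parities: 01101

Row P: 010110, Col P: 01101, Corner: 1


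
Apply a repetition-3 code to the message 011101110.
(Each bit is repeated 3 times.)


Each bit -> 3 copies

000111111111000111111111000


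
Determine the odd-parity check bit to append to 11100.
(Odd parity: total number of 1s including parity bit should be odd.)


Number of 1s in data: 3
Parity bit: 0

0


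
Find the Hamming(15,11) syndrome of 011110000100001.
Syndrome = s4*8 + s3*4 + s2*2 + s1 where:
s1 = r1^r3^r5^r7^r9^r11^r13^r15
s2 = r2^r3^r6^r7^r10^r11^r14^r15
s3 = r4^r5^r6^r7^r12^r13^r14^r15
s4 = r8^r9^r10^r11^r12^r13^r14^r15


s1=1, s2=0, s3=1, s4=0

Syndrome = 5 (error at position 5)


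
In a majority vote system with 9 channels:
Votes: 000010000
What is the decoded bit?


Ones: 1 out of 9
Threshold: 5

0 (1/9 voted 1)


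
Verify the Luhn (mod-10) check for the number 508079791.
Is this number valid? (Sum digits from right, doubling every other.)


Luhn sum = 46
46 mod 10 = 6

Invalid (Luhn sum mod 10 = 6)


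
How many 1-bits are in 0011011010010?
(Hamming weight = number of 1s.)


Counting 1s in 0011011010010

6


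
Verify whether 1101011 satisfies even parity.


Number of 1s: 5

No, parity error (5 ones)


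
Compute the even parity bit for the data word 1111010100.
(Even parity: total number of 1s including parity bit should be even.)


Number of 1s in data: 6
Parity bit: 0

0


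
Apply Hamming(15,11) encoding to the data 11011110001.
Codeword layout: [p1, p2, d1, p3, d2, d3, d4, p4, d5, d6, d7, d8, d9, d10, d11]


Parity bits: p1=0, p2=1, p3=1, p4=0

011110101110001


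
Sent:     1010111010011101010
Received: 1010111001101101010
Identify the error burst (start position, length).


XOR: 0000000011110000000

Burst at position 8, length 4


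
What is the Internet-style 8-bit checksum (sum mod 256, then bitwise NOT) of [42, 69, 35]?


Sum = 146 mod 256 = 146
Complement = 109

109


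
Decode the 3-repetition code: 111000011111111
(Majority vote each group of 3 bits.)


Groups: 111, 000, 011, 111, 111
Majority votes: 10111

10111


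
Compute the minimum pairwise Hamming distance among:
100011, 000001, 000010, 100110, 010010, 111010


Comparing all pairs, minimum distance: 1
Can detect 0 errors, correct 0 errors

1


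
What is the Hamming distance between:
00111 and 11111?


XOR: 11000
Count of 1s: 2

2


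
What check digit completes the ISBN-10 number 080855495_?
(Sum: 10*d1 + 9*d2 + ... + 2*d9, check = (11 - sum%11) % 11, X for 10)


Weighted sum: 236
236 mod 11 = 5

Check digit: 6


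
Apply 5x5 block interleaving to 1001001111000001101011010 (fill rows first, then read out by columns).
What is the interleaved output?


Matrix:
  10010
  01111
  00000
  11010
  11010
Read columns: 1001101011010001101101000

1001101011010001101101000


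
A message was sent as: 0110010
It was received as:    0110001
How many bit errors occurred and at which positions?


XOR: 0000011

2 error(s) at position(s): 5, 6


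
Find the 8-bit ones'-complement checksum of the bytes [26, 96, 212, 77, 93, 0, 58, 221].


Sum = 783 mod 256 = 15
Complement = 240

240


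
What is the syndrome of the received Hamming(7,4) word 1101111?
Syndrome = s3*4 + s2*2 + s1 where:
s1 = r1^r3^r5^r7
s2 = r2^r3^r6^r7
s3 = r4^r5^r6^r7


s1=1, s2=1, s3=0

Syndrome = 3 (error at position 3)


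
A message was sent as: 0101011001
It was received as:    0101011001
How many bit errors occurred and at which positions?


XOR: 0000000000

0 errors (received matches sent)


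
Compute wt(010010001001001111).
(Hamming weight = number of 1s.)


Counting 1s in 010010001001001111

8


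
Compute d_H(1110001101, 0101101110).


XOR: 1011100011
Count of 1s: 6

6


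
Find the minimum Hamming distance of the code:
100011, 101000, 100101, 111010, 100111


Comparing all pairs, minimum distance: 1
Can detect 0 errors, correct 0 errors

1


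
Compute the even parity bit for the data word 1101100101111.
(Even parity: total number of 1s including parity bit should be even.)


Number of 1s in data: 9
Parity bit: 1

1


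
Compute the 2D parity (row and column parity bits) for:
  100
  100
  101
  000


Row parities: 1100
Column parities: 101

Row P: 1100, Col P: 101, Corner: 0


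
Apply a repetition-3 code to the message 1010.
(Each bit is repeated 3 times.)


Each bit -> 3 copies

111000111000


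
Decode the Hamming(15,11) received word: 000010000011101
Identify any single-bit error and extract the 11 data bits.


Syndrome = 0: no error detected

Data: 01000011101 (no errors)


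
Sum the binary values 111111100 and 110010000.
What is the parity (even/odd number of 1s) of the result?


111111100 = 508
110010000 = 400
Sum = 908 = 1110001100
1s count = 5

odd parity (5 ones in 1110001100)


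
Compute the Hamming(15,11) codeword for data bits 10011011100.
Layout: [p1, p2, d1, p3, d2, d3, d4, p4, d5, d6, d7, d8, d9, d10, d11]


Parity bits: p1=1, p2=1, p3=1, p4=0

111100101011100


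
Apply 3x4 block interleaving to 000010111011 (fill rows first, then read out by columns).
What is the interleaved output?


Matrix:
  0000
  1011
  1011
Read columns: 011000011011

011000011011


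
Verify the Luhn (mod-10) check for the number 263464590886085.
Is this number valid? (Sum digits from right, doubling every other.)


Luhn sum = 74
74 mod 10 = 4

Invalid (Luhn sum mod 10 = 4)


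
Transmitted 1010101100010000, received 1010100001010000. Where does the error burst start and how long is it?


XOR: 0000001101000000

Burst at position 6, length 4


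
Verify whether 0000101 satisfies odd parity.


Number of 1s: 2

No, parity error (2 ones)


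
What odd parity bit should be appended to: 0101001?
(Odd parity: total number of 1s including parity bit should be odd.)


Number of 1s in data: 3
Parity bit: 0

0


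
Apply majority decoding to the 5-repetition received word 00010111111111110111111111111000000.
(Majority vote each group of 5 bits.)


Groups: 00010, 11111, 11111, 10111, 11111, 11110, 00000
Majority votes: 0111110

0111110


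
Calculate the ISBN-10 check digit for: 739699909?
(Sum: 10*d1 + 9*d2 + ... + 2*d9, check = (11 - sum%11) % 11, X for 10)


Weighted sum: 364
364 mod 11 = 1

Check digit: X


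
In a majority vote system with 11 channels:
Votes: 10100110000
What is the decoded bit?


Ones: 4 out of 11
Threshold: 6

0 (4/11 voted 1)


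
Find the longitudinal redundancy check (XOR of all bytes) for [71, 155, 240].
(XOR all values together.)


XOR chain: 71 ^ 155 ^ 240 = 44

44


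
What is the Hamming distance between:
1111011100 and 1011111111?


XOR: 0100100011
Count of 1s: 4

4


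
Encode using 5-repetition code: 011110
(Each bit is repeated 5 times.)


Each bit -> 5 copies

000001111111111111111111100000


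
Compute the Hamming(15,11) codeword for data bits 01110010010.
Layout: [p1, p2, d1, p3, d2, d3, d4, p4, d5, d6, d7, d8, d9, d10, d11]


Parity bits: p1=1, p2=0, p3=0, p4=0

100011100010010


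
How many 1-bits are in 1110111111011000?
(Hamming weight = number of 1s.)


Counting 1s in 1110111111011000

11


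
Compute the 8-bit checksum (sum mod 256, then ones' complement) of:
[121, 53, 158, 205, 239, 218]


Sum = 994 mod 256 = 226
Complement = 29

29


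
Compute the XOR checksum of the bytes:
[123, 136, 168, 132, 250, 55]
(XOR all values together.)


XOR chain: 123 ^ 136 ^ 168 ^ 132 ^ 250 ^ 55 = 18

18


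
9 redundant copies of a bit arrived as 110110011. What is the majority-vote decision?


Ones: 6 out of 9
Threshold: 5

1 (6/9 voted 1)


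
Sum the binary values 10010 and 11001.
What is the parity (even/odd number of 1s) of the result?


10010 = 18
11001 = 25
Sum = 43 = 101011
1s count = 4

even parity (4 ones in 101011)


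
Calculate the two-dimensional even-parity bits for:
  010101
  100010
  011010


Row parities: 101
Column parities: 101101

Row P: 101, Col P: 101101, Corner: 0


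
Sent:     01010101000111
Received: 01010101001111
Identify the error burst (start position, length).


XOR: 00000000001000

Burst at position 10, length 1


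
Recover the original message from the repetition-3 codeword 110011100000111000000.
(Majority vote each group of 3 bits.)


Groups: 110, 011, 100, 000, 111, 000, 000
Majority votes: 1100100

1100100


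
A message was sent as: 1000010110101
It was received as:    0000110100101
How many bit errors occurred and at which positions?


XOR: 1000100010000

3 error(s) at position(s): 0, 4, 8


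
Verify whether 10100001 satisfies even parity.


Number of 1s: 3

No, parity error (3 ones)


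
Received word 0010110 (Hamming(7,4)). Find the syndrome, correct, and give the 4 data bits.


Syndrome = 0: no error detected

Data: 1110 (no errors)


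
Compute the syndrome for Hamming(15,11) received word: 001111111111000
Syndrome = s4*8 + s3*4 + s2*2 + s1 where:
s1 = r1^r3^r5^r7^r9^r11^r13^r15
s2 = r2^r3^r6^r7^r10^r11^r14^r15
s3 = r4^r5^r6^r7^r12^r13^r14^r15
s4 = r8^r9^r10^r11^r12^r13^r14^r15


s1=1, s2=1, s3=1, s4=1

Syndrome = 15 (error at position 15)


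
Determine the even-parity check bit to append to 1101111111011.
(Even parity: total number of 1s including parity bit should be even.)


Number of 1s in data: 11
Parity bit: 1

1


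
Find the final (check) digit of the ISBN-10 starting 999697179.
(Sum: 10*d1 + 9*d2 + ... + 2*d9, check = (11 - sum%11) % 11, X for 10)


Weighted sum: 417
417 mod 11 = 10

Check digit: 1


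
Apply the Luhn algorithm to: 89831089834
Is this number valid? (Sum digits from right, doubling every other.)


Luhn sum = 67
67 mod 10 = 7

Invalid (Luhn sum mod 10 = 7)


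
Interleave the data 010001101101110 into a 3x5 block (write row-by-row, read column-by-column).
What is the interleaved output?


Matrix:
  01000
  11011
  01110
Read columns: 010111001011010

010111001011010


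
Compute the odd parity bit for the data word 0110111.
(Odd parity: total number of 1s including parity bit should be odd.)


Number of 1s in data: 5
Parity bit: 0

0


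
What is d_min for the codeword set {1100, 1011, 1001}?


Comparing all pairs, minimum distance: 1
Can detect 0 errors, correct 0 errors

1


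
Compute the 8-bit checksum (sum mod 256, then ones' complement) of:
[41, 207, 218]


Sum = 466 mod 256 = 210
Complement = 45

45


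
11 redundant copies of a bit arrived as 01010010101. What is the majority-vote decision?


Ones: 5 out of 11
Threshold: 6

0 (5/11 voted 1)


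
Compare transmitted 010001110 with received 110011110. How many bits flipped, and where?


XOR: 100010000

2 error(s) at position(s): 0, 4


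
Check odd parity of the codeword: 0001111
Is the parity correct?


Number of 1s: 4

No, parity error (4 ones)


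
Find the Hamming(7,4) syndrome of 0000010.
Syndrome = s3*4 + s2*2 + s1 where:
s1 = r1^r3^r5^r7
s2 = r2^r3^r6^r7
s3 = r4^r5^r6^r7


s1=0, s2=1, s3=1

Syndrome = 6 (error at position 6)


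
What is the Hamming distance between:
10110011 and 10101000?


XOR: 00011011
Count of 1s: 4

4


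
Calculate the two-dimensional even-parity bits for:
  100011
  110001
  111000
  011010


Row parities: 1111
Column parities: 110000

Row P: 1111, Col P: 110000, Corner: 0


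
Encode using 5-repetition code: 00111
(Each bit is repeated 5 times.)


Each bit -> 5 copies

0000000000111111111111111


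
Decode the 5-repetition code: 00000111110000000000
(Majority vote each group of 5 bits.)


Groups: 00000, 11111, 00000, 00000
Majority votes: 0100

0100


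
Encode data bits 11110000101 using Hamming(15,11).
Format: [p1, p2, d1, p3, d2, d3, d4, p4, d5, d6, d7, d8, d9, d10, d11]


Parity bits: p1=1, p2=0, p3=1, p4=0

101111100000101


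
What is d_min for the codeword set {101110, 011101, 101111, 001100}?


Comparing all pairs, minimum distance: 1
Can detect 0 errors, correct 0 errors

1


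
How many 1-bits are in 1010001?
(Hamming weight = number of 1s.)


Counting 1s in 1010001

3


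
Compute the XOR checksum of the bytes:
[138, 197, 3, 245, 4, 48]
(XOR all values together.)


XOR chain: 138 ^ 197 ^ 3 ^ 245 ^ 4 ^ 48 = 141

141


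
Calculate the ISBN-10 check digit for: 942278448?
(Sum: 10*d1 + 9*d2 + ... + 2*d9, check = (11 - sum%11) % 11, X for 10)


Weighted sum: 282
282 mod 11 = 7

Check digit: 4


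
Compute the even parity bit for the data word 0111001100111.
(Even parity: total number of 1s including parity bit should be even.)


Number of 1s in data: 8
Parity bit: 0

0


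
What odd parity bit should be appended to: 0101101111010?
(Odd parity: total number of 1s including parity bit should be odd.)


Number of 1s in data: 8
Parity bit: 1

1


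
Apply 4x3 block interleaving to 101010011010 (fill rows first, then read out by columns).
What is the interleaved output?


Matrix:
  101
  010
  011
  010
Read columns: 100001111010

100001111010


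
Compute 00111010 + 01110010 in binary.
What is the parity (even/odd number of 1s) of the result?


00111010 = 58
01110010 = 114
Sum = 172 = 10101100
1s count = 4

even parity (4 ones in 10101100)


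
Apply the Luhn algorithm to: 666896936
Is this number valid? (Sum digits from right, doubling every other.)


Luhn sum = 55
55 mod 10 = 5

Invalid (Luhn sum mod 10 = 5)


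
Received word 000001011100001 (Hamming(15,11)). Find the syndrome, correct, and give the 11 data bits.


Syndrome = 2: error at position 2

Data: 00101100001 (corrected bit 2)


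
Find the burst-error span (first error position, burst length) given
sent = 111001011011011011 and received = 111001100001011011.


XOR: 000000111010000000

Burst at position 6, length 5


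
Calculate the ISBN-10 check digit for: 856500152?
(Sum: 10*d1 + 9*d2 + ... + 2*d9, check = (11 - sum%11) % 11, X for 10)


Weighted sum: 231
231 mod 11 = 0

Check digit: 0


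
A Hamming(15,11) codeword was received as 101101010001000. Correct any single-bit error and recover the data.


Syndrome = 4: error at position 4

Data: 10100001000 (corrected bit 4)


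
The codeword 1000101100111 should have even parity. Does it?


Number of 1s: 7

No, parity error (7 ones)


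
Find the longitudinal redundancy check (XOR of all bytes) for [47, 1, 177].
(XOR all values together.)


XOR chain: 47 ^ 1 ^ 177 = 159

159


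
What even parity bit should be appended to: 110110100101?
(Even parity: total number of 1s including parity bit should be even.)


Number of 1s in data: 7
Parity bit: 1

1


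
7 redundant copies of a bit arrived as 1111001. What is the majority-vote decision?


Ones: 5 out of 7
Threshold: 4

1 (5/7 voted 1)


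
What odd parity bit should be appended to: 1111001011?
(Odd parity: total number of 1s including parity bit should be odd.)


Number of 1s in data: 7
Parity bit: 0

0


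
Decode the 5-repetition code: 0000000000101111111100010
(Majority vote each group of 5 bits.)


Groups: 00000, 00000, 10111, 11111, 00010
Majority votes: 00110

00110


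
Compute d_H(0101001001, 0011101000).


XOR: 0110100001
Count of 1s: 4

4


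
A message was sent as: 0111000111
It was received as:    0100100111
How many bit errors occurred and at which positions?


XOR: 0011100000

3 error(s) at position(s): 2, 3, 4


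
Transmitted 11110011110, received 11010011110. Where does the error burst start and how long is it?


XOR: 00100000000

Burst at position 2, length 1


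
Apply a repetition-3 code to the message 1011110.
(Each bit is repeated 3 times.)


Each bit -> 3 copies

111000111111111111000


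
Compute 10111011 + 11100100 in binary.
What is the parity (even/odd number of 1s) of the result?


10111011 = 187
11100100 = 228
Sum = 415 = 110011111
1s count = 7

odd parity (7 ones in 110011111)


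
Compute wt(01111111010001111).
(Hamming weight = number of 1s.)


Counting 1s in 01111111010001111

12


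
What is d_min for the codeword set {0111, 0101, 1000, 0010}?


Comparing all pairs, minimum distance: 1
Can detect 0 errors, correct 0 errors

1


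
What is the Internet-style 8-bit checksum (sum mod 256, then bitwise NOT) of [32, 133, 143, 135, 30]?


Sum = 473 mod 256 = 217
Complement = 38

38


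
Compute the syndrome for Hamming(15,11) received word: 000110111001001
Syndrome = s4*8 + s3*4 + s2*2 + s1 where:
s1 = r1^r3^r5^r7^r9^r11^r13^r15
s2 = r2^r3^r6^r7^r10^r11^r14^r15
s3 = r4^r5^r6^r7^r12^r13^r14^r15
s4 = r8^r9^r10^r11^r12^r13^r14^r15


s1=0, s2=0, s3=1, s4=0

Syndrome = 4 (error at position 4)


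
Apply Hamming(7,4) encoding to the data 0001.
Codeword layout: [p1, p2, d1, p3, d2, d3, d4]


Parity bits: p1=1, p2=1, p3=1

1101001


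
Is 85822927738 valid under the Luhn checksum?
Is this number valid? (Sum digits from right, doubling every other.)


Luhn sum = 60
60 mod 10 = 0

Valid (Luhn sum mod 10 = 0)


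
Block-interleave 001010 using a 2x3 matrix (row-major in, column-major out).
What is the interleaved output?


Matrix:
  001
  010
Read columns: 000110

000110


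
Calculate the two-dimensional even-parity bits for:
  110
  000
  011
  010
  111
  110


Row parities: 000110
Column parities: 110

Row P: 000110, Col P: 110, Corner: 0


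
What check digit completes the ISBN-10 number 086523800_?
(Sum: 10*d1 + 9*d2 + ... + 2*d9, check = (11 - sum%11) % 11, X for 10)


Weighted sum: 214
214 mod 11 = 5

Check digit: 6


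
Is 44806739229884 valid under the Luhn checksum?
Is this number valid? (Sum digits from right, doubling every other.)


Luhn sum = 78
78 mod 10 = 8

Invalid (Luhn sum mod 10 = 8)


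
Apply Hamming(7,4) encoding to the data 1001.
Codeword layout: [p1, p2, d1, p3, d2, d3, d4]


Parity bits: p1=0, p2=0, p3=1

0011001


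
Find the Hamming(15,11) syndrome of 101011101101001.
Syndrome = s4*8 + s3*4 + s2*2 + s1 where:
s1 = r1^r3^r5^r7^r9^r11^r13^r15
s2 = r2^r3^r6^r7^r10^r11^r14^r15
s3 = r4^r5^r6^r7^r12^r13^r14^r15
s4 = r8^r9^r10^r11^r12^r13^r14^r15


s1=0, s2=1, s3=1, s4=0

Syndrome = 6 (error at position 6)


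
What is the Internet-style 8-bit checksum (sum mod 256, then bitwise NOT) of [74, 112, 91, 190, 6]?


Sum = 473 mod 256 = 217
Complement = 38

38


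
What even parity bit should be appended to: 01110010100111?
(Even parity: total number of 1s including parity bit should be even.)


Number of 1s in data: 8
Parity bit: 0

0


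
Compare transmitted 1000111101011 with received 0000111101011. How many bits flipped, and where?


XOR: 1000000000000

1 error(s) at position(s): 0


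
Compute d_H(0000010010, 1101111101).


XOR: 1101101111
Count of 1s: 8

8


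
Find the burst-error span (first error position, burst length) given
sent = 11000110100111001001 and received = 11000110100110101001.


XOR: 00000000000001100000

Burst at position 13, length 2


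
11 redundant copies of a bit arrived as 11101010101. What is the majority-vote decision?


Ones: 7 out of 11
Threshold: 6

1 (7/11 voted 1)


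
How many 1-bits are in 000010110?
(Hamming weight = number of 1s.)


Counting 1s in 000010110

3


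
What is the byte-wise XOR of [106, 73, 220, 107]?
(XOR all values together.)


XOR chain: 106 ^ 73 ^ 220 ^ 107 = 148

148


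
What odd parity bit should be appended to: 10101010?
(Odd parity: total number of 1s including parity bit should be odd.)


Number of 1s in data: 4
Parity bit: 1

1


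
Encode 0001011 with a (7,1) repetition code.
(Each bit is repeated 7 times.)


Each bit -> 7 copies

0000000000000000000001111111000000011111111111111


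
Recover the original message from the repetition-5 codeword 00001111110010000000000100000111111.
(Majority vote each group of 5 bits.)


Groups: 00001, 11111, 00100, 00000, 00010, 00001, 11111
Majority votes: 0100001

0100001


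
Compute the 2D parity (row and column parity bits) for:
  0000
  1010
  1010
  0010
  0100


Row parities: 00011
Column parities: 0110

Row P: 00011, Col P: 0110, Corner: 0


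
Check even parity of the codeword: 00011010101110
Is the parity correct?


Number of 1s: 7

No, parity error (7 ones)


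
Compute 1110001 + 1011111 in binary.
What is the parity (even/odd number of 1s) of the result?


1110001 = 113
1011111 = 95
Sum = 208 = 11010000
1s count = 3

odd parity (3 ones in 11010000)


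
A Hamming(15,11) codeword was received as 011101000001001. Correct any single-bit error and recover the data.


Syndrome = 0: no error detected

Data: 10100001001 (no errors)


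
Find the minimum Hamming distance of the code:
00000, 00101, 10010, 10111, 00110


Comparing all pairs, minimum distance: 2
Can detect 1 errors, correct 0 errors

2


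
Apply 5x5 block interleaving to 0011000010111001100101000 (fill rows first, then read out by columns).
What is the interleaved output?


Matrix:
  00110
  00010
  11100
  11001
  01000
Read columns: 0011000111101001100000010

0011000111101001100000010


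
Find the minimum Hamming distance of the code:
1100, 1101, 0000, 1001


Comparing all pairs, minimum distance: 1
Can detect 0 errors, correct 0 errors

1


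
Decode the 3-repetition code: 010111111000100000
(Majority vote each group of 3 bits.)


Groups: 010, 111, 111, 000, 100, 000
Majority votes: 011000

011000


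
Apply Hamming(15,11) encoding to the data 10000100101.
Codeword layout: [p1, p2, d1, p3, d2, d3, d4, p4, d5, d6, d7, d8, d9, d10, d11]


Parity bits: p1=1, p2=1, p3=0, p4=1

111000010100101


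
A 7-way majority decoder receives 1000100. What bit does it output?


Ones: 2 out of 7
Threshold: 4

0 (2/7 voted 1)


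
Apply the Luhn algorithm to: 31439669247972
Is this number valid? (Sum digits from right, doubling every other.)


Luhn sum = 74
74 mod 10 = 4

Invalid (Luhn sum mod 10 = 4)


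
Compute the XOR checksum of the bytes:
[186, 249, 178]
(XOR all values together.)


XOR chain: 186 ^ 249 ^ 178 = 241

241


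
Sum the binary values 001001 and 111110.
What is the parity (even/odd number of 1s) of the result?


001001 = 9
111110 = 62
Sum = 71 = 1000111
1s count = 4

even parity (4 ones in 1000111)


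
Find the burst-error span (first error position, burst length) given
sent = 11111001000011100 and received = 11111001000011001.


XOR: 00000000000000101

Burst at position 14, length 3


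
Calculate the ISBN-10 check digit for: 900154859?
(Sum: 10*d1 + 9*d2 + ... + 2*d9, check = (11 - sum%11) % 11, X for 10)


Weighted sum: 212
212 mod 11 = 3

Check digit: 8


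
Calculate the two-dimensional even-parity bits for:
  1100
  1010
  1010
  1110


Row parities: 0001
Column parities: 0010

Row P: 0001, Col P: 0010, Corner: 1


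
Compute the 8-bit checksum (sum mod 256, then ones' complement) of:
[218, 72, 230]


Sum = 520 mod 256 = 8
Complement = 247

247


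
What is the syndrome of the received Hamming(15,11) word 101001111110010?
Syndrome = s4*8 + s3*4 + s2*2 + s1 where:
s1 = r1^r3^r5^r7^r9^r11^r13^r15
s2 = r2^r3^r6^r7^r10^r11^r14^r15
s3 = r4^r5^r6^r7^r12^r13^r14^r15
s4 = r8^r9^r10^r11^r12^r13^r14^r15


s1=1, s2=0, s3=1, s4=1

Syndrome = 13 (error at position 13)


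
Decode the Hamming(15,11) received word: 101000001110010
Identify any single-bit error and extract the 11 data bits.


Syndrome = 4: error at position 4

Data: 10001110010 (corrected bit 4)


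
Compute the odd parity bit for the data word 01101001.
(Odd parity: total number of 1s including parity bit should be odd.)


Number of 1s in data: 4
Parity bit: 1

1


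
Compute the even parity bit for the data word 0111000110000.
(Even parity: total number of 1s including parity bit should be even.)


Number of 1s in data: 5
Parity bit: 1

1


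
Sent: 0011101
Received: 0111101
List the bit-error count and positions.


XOR: 0100000

1 error(s) at position(s): 1


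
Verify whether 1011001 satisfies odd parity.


Number of 1s: 4

No, parity error (4 ones)


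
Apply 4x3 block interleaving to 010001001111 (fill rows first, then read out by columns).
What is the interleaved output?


Matrix:
  010
  001
  001
  111
Read columns: 000110010111

000110010111


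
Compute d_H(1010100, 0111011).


XOR: 1101111
Count of 1s: 6

6


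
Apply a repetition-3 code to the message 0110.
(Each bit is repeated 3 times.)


Each bit -> 3 copies

000111111000
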